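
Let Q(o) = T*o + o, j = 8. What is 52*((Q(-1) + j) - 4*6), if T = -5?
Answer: -624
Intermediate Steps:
Q(o) = -4*o (Q(o) = -5*o + o = -4*o)
52*((Q(-1) + j) - 4*6) = 52*((-4*(-1) + 8) - 4*6) = 52*((4 + 8) - 1*24) = 52*(12 - 24) = 52*(-12) = -624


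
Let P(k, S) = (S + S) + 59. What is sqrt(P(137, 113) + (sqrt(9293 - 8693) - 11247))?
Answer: sqrt(-10962 + 10*sqrt(6)) ≈ 104.58*I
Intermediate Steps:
P(k, S) = 59 + 2*S (P(k, S) = 2*S + 59 = 59 + 2*S)
sqrt(P(137, 113) + (sqrt(9293 - 8693) - 11247)) = sqrt((59 + 2*113) + (sqrt(9293 - 8693) - 11247)) = sqrt((59 + 226) + (sqrt(600) - 11247)) = sqrt(285 + (10*sqrt(6) - 11247)) = sqrt(285 + (-11247 + 10*sqrt(6))) = sqrt(-10962 + 10*sqrt(6))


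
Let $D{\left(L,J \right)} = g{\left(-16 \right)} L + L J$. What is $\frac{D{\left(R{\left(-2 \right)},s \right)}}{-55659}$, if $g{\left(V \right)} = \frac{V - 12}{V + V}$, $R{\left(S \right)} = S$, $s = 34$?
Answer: $\frac{93}{74212} \approx 0.0012532$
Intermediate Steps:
$g{\left(V \right)} = \frac{-12 + V}{2 V}$
$D{\left(L,J \right)} = \frac{7 L}{8} + J L$ ($D{\left(L,J \right)} = \frac{-12 - 16}{2 \left(-16\right)} L + L J = \frac{1}{2} \left(- \frac{1}{16}\right) \left(-28\right) L + J L = \frac{7 L}{8} + J L$)
$\frac{D{\left(R{\left(-2 \right)},s \right)}}{-55659} = \frac{\frac{1}{8} \left(-2\right) \left(7 + 8 \cdot 34\right)}{-55659} = \frac{1}{8} \left(-2\right) \left(7 + 272\right) \left(- \frac{1}{55659}\right) = \frac{1}{8} \left(-2\right) 279 \left(- \frac{1}{55659}\right) = \left(- \frac{279}{4}\right) \left(- \frac{1}{55659}\right) = \frac{93}{74212}$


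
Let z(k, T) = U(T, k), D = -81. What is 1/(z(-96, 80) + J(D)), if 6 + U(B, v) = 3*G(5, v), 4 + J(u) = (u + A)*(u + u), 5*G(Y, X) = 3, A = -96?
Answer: 5/143329 ≈ 3.4885e-5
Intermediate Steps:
G(Y, X) = 3/5 (G(Y, X) = (1/5)*3 = 3/5)
J(u) = -4 + 2*u*(-96 + u) (J(u) = -4 + (u - 96)*(u + u) = -4 + (-96 + u)*(2*u) = -4 + 2*u*(-96 + u))
U(B, v) = -21/5 (U(B, v) = -6 + 3*(3/5) = -6 + 9/5 = -21/5)
z(k, T) = -21/5
1/(z(-96, 80) + J(D)) = 1/(-21/5 + (-4 - 192*(-81) + 2*(-81)**2)) = 1/(-21/5 + (-4 + 15552 + 2*6561)) = 1/(-21/5 + (-4 + 15552 + 13122)) = 1/(-21/5 + 28670) = 1/(143329/5) = 5/143329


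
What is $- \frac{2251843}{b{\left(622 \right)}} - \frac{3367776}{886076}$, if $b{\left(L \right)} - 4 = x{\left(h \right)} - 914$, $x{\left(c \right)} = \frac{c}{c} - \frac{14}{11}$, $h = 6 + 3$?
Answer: $\frac{5478655719415}{2218069747} \approx 2470.0$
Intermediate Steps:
$h = 9$
$x{\left(c \right)} = - \frac{3}{11}$ ($x{\left(c \right)} = 1 - \frac{14}{11} = - \frac{3}{11}$)
$b{\left(L \right)} = - \frac{10013}{11}$ ($b{\left(L \right)} = 4 - \frac{10057}{11} = - \frac{10013}{11}$)
$- \frac{2251843}{b{\left(622 \right)}} - \frac{3367776}{886076} = - \frac{2251843}{- \frac{10013}{11}} - \frac{3367776}{886076} = \left(-2251843\right) \left(- \frac{11}{10013}\right) - \frac{841944}{221519} = \frac{24770273}{10013} - \frac{841944}{221519} = \frac{5478655719415}{2218069747}$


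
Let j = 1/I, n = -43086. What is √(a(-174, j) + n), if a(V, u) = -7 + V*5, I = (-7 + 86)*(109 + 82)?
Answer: I*√43963 ≈ 209.67*I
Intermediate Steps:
I = 15089 (I = 79*191 = 15089)
j = 1/15089 ≈ 6.6273e-5
a(V, u) = -7 + 5*V
√(a(-174, j) + n) = √((-7 + 5*(-174)) - 43086) = √((-7 - 870) - 43086) = √(-877 - 43086) = √(-43963) = I*√43963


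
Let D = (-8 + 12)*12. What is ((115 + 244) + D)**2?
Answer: 165649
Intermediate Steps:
D = 48 (D = 4*12 = 48)
((115 + 244) + D)**2 = ((115 + 244) + 48)**2 = (359 + 48)**2 = 407**2 = 165649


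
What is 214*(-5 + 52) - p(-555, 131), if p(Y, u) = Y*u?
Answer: 82763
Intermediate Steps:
214*(-5 + 52) - p(-555, 131) = 214*(-5 + 52) - (-555)*131 = 214*47 - 1*(-72705) = 10058 + 72705 = 82763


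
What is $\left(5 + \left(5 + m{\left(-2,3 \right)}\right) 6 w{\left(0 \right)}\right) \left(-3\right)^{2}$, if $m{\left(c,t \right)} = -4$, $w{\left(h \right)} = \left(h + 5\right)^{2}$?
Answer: $1395$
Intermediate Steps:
$w{\left(h \right)} = \left(5 + h\right)^{2}$
$\left(5 + \left(5 + m{\left(-2,3 \right)}\right) 6 w{\left(0 \right)}\right) \left(-3\right)^{2} = \left(5 + \left(5 - 4\right) 6 \left(5 + 0\right)^{2}\right) \left(-3\right)^{2} = \left(5 + 1 \cdot 6 \cdot 5^{2}\right) 9 = \left(5 + 6 \cdot 25\right) 9 = \left(5 + 150\right) 9 = 155 \cdot 9 = 1395$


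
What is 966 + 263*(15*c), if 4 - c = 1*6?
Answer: -6924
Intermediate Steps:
c = -2 (c = 4 - 6 = -2)
966 + 263*(15*c) = 966 + 263*(15*(-2)) = 966 + 263*(-30) = 966 - 7890 = -6924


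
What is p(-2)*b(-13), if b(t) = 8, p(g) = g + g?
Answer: -32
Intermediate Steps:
p(g) = 2*g
p(-2)*b(-13) = (2*(-2))*8 = -4*8 = -32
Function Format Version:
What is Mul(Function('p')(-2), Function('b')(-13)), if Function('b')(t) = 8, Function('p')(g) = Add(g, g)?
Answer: -32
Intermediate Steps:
Function('p')(g) = Mul(2, g)
Mul(Function('p')(-2), Function('b')(-13)) = Mul(Mul(2, -2), 8) = Mul(-4, 8) = -32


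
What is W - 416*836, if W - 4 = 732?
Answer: -347040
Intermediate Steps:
W = 736 (W = 4 + 732 = 736)
W - 416*836 = 736 - 416*836 = 736 - 347776 = -347040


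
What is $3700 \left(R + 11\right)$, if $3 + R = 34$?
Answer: $155400$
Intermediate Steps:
$R = 31$ ($R = -3 + 34 = 31$)
$3700 \left(R + 11\right) = 3700 \left(31 + 11\right) = 3700 \cdot 42 = 155400$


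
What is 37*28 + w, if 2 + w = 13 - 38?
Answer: 1009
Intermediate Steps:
w = -27 (w = -2 + (13 - 38) = -2 - 25 = -27)
37*28 + w = 37*28 - 27 = 1036 - 27 = 1009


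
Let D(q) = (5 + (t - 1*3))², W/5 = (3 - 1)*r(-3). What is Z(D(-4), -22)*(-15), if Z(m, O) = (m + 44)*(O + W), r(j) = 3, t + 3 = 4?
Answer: -6360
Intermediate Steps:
t = 1 (t = -3 + 4 = 1)
W = 30 (W = 5*((3 - 1)*3) = 5*(2*3) = 5*6 = 30)
D(q) = 9 (D(q) = (5 + (1 - 1*3))² = (5 + (1 - 3))² = (5 - 2)² = 3² = 9)
Z(m, O) = (30 + O)*(44 + m) (Z(m, O) = (m + 44)*(O + 30) = (44 + m)*(30 + O) = (30 + O)*(44 + m))
Z(D(-4), -22)*(-15) = (1320 + 30*9 + 44*(-22) - 22*9)*(-15) = (1320 + 270 - 968 - 198)*(-15) = 424*(-15) = -6360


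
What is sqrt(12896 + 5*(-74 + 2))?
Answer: 2*sqrt(3134) ≈ 111.96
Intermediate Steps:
sqrt(12896 + 5*(-74 + 2)) = sqrt(12896 + 5*(-72)) = sqrt(12896 - 360) = sqrt(12536) = 2*sqrt(3134)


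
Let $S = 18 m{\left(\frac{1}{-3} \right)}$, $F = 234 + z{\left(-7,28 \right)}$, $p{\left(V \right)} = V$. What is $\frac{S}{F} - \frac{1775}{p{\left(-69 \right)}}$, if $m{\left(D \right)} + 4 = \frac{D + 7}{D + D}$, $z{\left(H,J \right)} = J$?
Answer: $\frac{223831}{9039} \approx 24.763$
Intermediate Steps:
$F = 262$ ($F = 234 + 28 = 262$)
$m{\left(D \right)} = -4 + \frac{7 + D}{2 D}$ ($m{\left(D \right)} = -4 + \frac{D + 7}{D + D} = -4 + \frac{7 + D}{2 D}$)
$S = -252$ ($S = 18 \frac{7 \left(1 - \frac{1}{-3}\right)}{2 \frac{1}{-3}} = 18 \frac{7 \left(1 - - \frac{1}{3}\right)}{2 \left(- \frac{1}{3}\right)} = 18 \cdot \frac{7}{2} \left(-3\right) \left(1 + \frac{1}{3}\right) = 18 \cdot \frac{7}{2} \left(-3\right) \frac{4}{3} = 18 \left(-14\right) = -252$)
$\frac{S}{F} - \frac{1775}{p{\left(-69 \right)}} = - \frac{252}{262} - \frac{1775}{-69} = \left(-252\right) \frac{1}{262} - - \frac{1775}{69} = - \frac{126}{131} + \frac{1775}{69} = \frac{223831}{9039}$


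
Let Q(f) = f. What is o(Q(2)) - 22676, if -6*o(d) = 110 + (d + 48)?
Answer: -68108/3 ≈ -22703.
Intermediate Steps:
o(d) = -79/3 - d/6 (o(d) = -(110 + (d + 48))/6 = -(110 + (48 + d))/6 = -(158 + d)/6 = -79/3 - d/6)
o(Q(2)) - 22676 = (-79/3 - ⅙*2) - 22676 = (-79/3 - ⅓) - 22676 = -80/3 - 22676 = -68108/3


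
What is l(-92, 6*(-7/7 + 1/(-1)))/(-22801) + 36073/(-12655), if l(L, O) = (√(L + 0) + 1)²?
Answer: -821348868/288546655 - 4*I*√23/22801 ≈ -2.8465 - 0.00084134*I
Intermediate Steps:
l(L, O) = (1 + √L)² (l(L, O) = (√L + 1)² = (1 + √L)²)
l(-92, 6*(-7/7 + 1/(-1)))/(-22801) + 36073/(-12655) = (1 + √(-92))²/(-22801) + 36073/(-12655) = (1 + 2*I*√23)²*(-1/22801) + 36073*(-1/12655) = -(1 + 2*I*√23)²/22801 - 36073/12655 = -36073/12655 - (1 + 2*I*√23)²/22801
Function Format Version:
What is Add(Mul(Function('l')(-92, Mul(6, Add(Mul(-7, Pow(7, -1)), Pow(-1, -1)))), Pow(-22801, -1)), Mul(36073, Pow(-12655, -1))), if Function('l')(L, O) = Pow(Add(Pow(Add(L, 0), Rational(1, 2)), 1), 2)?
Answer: Add(Rational(-821348868, 288546655), Mul(Rational(-4, 22801), I, Pow(23, Rational(1, 2)))) ≈ Add(-2.8465, Mul(-0.00084134, I))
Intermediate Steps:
Function('l')(L, O) = Pow(Add(1, Pow(L, Rational(1, 2))), 2) (Function('l')(L, O) = Pow(Add(Pow(L, Rational(1, 2)), 1), 2) = Pow(Add(1, Pow(L, Rational(1, 2))), 2))
Add(Mul(Function('l')(-92, Mul(6, Add(Mul(-7, Pow(7, -1)), Pow(-1, -1)))), Pow(-22801, -1)), Mul(36073, Pow(-12655, -1))) = Add(Mul(Pow(Add(1, Pow(-92, Rational(1, 2))), 2), Pow(-22801, -1)), Mul(36073, Pow(-12655, -1))) = Add(Mul(Pow(Add(1, Mul(2, I, Pow(23, Rational(1, 2)))), 2), Rational(-1, 22801)), Mul(36073, Rational(-1, 12655))) = Add(Mul(Rational(-1, 22801), Pow(Add(1, Mul(2, I, Pow(23, Rational(1, 2)))), 2)), Rational(-36073, 12655)) = Add(Rational(-36073, 12655), Mul(Rational(-1, 22801), Pow(Add(1, Mul(2, I, Pow(23, Rational(1, 2)))), 2)))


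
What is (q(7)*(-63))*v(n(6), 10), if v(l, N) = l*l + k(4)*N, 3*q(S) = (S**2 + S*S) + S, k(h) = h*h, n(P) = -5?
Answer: -407925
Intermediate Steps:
k(h) = h**2
q(S) = S/3 + 2*S**2/3 (q(S) = ((S**2 + S*S) + S)/3 = ((S**2 + S**2) + S)/3 = (2*S**2 + S)/3 = (S + 2*S**2)/3 = S/3 + 2*S**2/3)
v(l, N) = l**2 + 16*N (v(l, N) = l*l + 4**2*N = l**2 + 16*N)
(q(7)*(-63))*v(n(6), 10) = (((1/3)*7*(1 + 2*7))*(-63))*((-5)**2 + 16*10) = (((1/3)*7*(1 + 14))*(-63))*(25 + 160) = (((1/3)*7*15)*(-63))*185 = (35*(-63))*185 = -2205*185 = -407925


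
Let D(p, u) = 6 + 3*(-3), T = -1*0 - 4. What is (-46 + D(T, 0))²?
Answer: 2401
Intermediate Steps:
T = -4 (T = 0 - 4 = -4)
D(p, u) = -3 (D(p, u) = 6 - 9 = -3)
(-46 + D(T, 0))² = (-46 - 3)² = (-49)² = 2401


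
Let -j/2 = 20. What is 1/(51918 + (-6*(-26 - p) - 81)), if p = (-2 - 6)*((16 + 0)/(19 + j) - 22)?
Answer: 7/371599 ≈ 1.8838e-5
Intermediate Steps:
j = -40 (j = -2*20 = -40)
p = 3824/21 (p = (-2 - 6)*((16 + 0)/(19 - 40) - 22) = -8*(16/(-21) - 22) = -8*(16*(-1/21) - 22) = -8*(-16/21 - 22) = -8*(-478/21) = 3824/21 ≈ 182.10)
1/(51918 + (-6*(-26 - p) - 81)) = 1/(51918 + (-6*(-26 - 1*3824/21) - 81)) = 1/(51918 + (-6*(-26 - 3824/21) - 81)) = 1/(51918 + (-6*(-4370/21) - 81)) = 1/(51918 + (8740/7 - 81)) = 1/(51918 + 8173/7) = 1/(371599/7) = 7/371599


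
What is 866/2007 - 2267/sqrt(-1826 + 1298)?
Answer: 866/2007 + 2267*I*sqrt(33)/132 ≈ 0.43149 + 98.659*I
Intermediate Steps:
866/2007 - 2267/sqrt(-1826 + 1298) = 866*(1/2007) - 2267*(-I*sqrt(33)/132) = 866/2007 - 2267*(-I*sqrt(33)/132) = 866/2007 - (-2267)*I*sqrt(33)/132 = 866/2007 + 2267*I*sqrt(33)/132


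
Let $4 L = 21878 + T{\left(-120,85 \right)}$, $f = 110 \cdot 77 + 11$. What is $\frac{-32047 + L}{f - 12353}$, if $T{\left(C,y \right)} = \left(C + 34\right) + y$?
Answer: $\frac{106311}{15488} \approx 6.8641$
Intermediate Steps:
$f = 8481$ ($f = 8470 + 11 = 8481$)
$T{\left(C,y \right)} = 34 + C + y$ ($T{\left(C,y \right)} = \left(34 + C\right) + y = 34 + C + y$)
$L = \frac{21877}{4}$ ($L = \frac{21878 + \left(34 - 120 + 85\right)}{4} = \frac{21878 - 1}{4} = \frac{1}{4} \cdot 21877 = \frac{21877}{4} \approx 5469.3$)
$\frac{-32047 + L}{f - 12353} = \frac{-32047 + \frac{21877}{4}}{8481 - 12353} = - \frac{106311}{4 \left(-3872\right)} = \left(- \frac{106311}{4}\right) \left(- \frac{1}{3872}\right) = \frac{106311}{15488}$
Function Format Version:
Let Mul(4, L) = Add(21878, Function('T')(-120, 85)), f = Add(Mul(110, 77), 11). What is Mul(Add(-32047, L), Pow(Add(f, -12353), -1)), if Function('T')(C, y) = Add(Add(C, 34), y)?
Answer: Rational(106311, 15488) ≈ 6.8641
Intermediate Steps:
f = 8481 (f = Add(8470, 11) = 8481)
Function('T')(C, y) = Add(34, C, y) (Function('T')(C, y) = Add(Add(34, C), y) = Add(34, C, y))
L = Rational(21877, 4) (L = Mul(Rational(1, 4), Add(21878, Add(34, -120, 85))) = Mul(Rational(1, 4), Add(21878, -1)) = Mul(Rational(1, 4), 21877) = Rational(21877, 4) ≈ 5469.3)
Mul(Add(-32047, L), Pow(Add(f, -12353), -1)) = Mul(Add(-32047, Rational(21877, 4)), Pow(Add(8481, -12353), -1)) = Mul(Rational(-106311, 4), Pow(-3872, -1)) = Mul(Rational(-106311, 4), Rational(-1, 3872)) = Rational(106311, 15488)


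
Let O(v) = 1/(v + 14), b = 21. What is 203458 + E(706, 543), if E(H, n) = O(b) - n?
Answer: 7102026/35 ≈ 2.0292e+5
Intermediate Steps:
O(v) = 1/(14 + v)
E(H, n) = 1/35 - n (E(H, n) = 1/(14 + 21) - n = 1/35 - n)
203458 + E(706, 543) = 203458 + (1/35 - 1*543) = 203458 + (1/35 - 543) = 203458 - 19004/35 = 7102026/35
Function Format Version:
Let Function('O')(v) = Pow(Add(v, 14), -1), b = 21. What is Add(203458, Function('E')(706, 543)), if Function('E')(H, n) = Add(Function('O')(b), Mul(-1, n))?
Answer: Rational(7102026, 35) ≈ 2.0292e+5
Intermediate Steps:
Function('O')(v) = Pow(Add(14, v), -1)
Function('E')(H, n) = Add(Rational(1, 35), Mul(-1, n)) (Function('E')(H, n) = Add(Pow(Add(14, 21), -1), Mul(-1, n)) = Add(Pow(35, -1), Mul(-1, n)) = Add(Rational(1, 35), Mul(-1, n)))
Add(203458, Function('E')(706, 543)) = Add(203458, Add(Rational(1, 35), Mul(-1, 543))) = Add(203458, Add(Rational(1, 35), -543)) = Add(203458, Rational(-19004, 35)) = Rational(7102026, 35)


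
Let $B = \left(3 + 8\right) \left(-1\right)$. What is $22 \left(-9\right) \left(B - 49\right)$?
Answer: $11880$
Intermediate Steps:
$B = -11$ ($B = 11 \left(-1\right) = -11$)
$22 \left(-9\right) \left(B - 49\right) = 22 \left(-9\right) \left(-11 - 49\right) = - 198 \left(-11 + \left(-95 + 46\right)\right) = - 198 \left(-11 - 49\right) = \left(-198\right) \left(-60\right) = 11880$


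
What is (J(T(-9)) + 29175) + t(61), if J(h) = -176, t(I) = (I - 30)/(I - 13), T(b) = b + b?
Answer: 1391983/48 ≈ 29000.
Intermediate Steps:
T(b) = 2*b
t(I) = (-30 + I)/(-13 + I)
(J(T(-9)) + 29175) + t(61) = (-176 + 29175) + (-30 + 61)/(-13 + 61) = 28999 + 31/48 = 1391983/48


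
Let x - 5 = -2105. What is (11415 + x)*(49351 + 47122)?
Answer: 898645995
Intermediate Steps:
x = -2100 (x = 5 - 2105 = -2100)
(11415 + x)*(49351 + 47122) = (11415 - 2100)*(49351 + 47122) = 9315*96473 = 898645995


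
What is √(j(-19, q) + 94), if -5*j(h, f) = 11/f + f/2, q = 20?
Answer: 3*√1021/10 ≈ 9.5859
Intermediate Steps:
j(h, f) = -11/(5*f) - f/10 (j(h, f) = -(11/f + f/2)/5 = -(f/2 + 11/f)/5 = -11/(5*f) - f/10)
√(j(-19, q) + 94) = √((⅒)*(-22 - 1*20²)/20 + 94) = √((⅒)*(1/20)*(-22 - 1*400) + 94) = √((⅒)*(1/20)*(-22 - 400) + 94) = √((⅒)*(1/20)*(-422) + 94) = √(-211/100 + 94) = √(9189/100) = 3*√1021/10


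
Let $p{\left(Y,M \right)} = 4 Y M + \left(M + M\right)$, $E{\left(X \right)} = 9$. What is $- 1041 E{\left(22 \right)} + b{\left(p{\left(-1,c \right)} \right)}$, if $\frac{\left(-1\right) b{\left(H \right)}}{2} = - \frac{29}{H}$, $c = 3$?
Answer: $- \frac{28136}{3} \approx -9378.7$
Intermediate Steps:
$p{\left(Y,M \right)} = 2 M + 4 M Y$ ($p{\left(Y,M \right)} = 4 M Y + 2 M = 2 M + 4 M Y$)
$b{\left(H \right)} = \frac{58}{H}$ ($b{\left(H \right)} = - 2 \left(- \frac{29}{H}\right) = \frac{58}{H}$)
$- 1041 E{\left(22 \right)} + b{\left(p{\left(-1,c \right)} \right)} = \left(-1041\right) 9 + \frac{58}{2 \cdot 3 \left(1 + 2 \left(-1\right)\right)} = -9369 + \frac{58}{2 \cdot 3 \left(1 - 2\right)} = -9369 + \frac{58}{2 \cdot 3 \left(-1\right)} = -9369 + \frac{58}{-6} = -9369 + 58 \left(- \frac{1}{6}\right) = -9369 - \frac{29}{3} = - \frac{28136}{3}$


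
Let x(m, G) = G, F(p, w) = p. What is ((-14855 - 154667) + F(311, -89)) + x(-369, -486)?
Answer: -169697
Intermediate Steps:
((-14855 - 154667) + F(311, -89)) + x(-369, -486) = ((-14855 - 154667) + 311) - 486 = (-169522 + 311) - 486 = -169211 - 486 = -169697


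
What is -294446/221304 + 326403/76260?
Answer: 1037079949/351596730 ≈ 2.9496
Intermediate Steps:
-294446/221304 + 326403/76260 = -294446*1/221304 + 326403*(1/76260) = -147223/110652 + 108801/25420 = 1037079949/351596730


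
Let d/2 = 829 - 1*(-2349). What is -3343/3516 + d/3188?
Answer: 2922553/2802252 ≈ 1.0429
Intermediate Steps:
d = 6356 (d = 2*(829 - 1*(-2349)) = 2*(829 + 2349) = 2*3178 = 6356)
-3343/3516 + d/3188 = -3343/3516 + 6356/3188 = -3343*1/3516 + 6356*(1/3188) = -3343/3516 + 1589/797 = 2922553/2802252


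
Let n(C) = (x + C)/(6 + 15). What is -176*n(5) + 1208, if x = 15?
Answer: 21848/21 ≈ 1040.4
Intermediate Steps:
n(C) = 5/7 + C/21 (n(C) = (15 + C)/(6 + 15) = (15 + C)/21 = (15 + C)*(1/21) = 5/7 + C/21)
-176*n(5) + 1208 = -176*(5/7 + (1/21)*5) + 1208 = -176*(5/7 + 5/21) + 1208 = -176*20/21 + 1208 = -3520/21 + 1208 = 21848/21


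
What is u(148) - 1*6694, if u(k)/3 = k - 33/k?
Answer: -925099/148 ≈ -6250.7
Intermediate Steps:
u(k) = -99/k + 3*k (u(k) = 3*(k - 33/k) = -99/k + 3*k)
u(148) - 1*6694 = (-99/148 + 3*148) - 1*6694 = (-99*1/148 + 444) - 6694 = (-99/148 + 444) - 6694 = 65613/148 - 6694 = -925099/148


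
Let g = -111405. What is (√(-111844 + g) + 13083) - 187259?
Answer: -174176 + 13*I*√1321 ≈ -1.7418e+5 + 472.49*I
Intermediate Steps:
(√(-111844 + g) + 13083) - 187259 = (√(-111844 - 111405) + 13083) - 187259 = (√(-223249) + 13083) - 187259 = (13*I*√1321 + 13083) - 187259 = (13083 + 13*I*√1321) - 187259 = -174176 + 13*I*√1321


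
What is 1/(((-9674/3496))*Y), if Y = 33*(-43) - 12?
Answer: 1748/6921747 ≈ 0.00025254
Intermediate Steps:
Y = -1431 (Y = -1419 - 12 = -1431)
1/(((-9674/3496))*Y) = 1/(-9674/3496*(-1431)) = -1/1431/(-9674*1/3496) = -1/1431/(-4837/1748) = -1748/4837*(-1/1431) = 1748/6921747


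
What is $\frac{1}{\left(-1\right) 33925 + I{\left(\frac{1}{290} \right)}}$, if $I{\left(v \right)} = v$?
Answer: $- \frac{290}{9838249} \approx -2.9477 \cdot 10^{-5}$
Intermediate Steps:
$\frac{1}{\left(-1\right) 33925 + I{\left(\frac{1}{290} \right)}} = \frac{1}{\left(-1\right) 33925 + \frac{1}{290}} = \frac{1}{-33925 + \frac{1}{290}} = \frac{1}{- \frac{9838249}{290}} = - \frac{290}{9838249}$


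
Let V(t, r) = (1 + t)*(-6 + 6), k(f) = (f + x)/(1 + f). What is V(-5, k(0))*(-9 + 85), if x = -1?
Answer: 0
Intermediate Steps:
k(f) = (-1 + f)/(1 + f) (k(f) = (f - 1)/(1 + f) = (-1 + f)/(1 + f))
V(t, r) = 0 (V(t, r) = (1 + t)*0 = 0)
V(-5, k(0))*(-9 + 85) = 0*(-9 + 85) = 0*76 = 0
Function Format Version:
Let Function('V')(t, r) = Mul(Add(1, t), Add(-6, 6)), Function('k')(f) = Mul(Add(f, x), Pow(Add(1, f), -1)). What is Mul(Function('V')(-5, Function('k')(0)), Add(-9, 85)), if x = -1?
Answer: 0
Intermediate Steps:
Function('k')(f) = Mul(Pow(Add(1, f), -1), Add(-1, f)) (Function('k')(f) = Mul(Add(f, -1), Pow(Add(1, f), -1)) = Mul(Add(-1, f), Pow(Add(1, f), -1)) = Mul(Pow(Add(1, f), -1), Add(-1, f)))
Function('V')(t, r) = 0 (Function('V')(t, r) = Mul(Add(1, t), 0) = 0)
Mul(Function('V')(-5, Function('k')(0)), Add(-9, 85)) = Mul(0, Add(-9, 85)) = Mul(0, 76) = 0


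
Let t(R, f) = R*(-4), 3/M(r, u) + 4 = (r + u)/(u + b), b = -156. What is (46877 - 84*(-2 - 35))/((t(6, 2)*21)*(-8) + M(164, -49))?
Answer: 9347195/753861 ≈ 12.399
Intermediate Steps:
M(r, u) = 3/(-4 + (r + u)/(-156 + u)) (M(r, u) = 3/(-4 + (r + u)/(u - 156)) = 3/(-4 + (r + u)/(-156 + u)))
t(R, f) = -4*R
(46877 - 84*(-2 - 35))/((t(6, 2)*21)*(-8) + M(164, -49)) = (46877 - 84*(-2 - 35))/((-4*6*21)*(-8) + 3*(-156 - 49)/(624 + 164 - 3*(-49))) = (46877 - 84*(-37))/(-24*21*(-8) + 3*(-205)/(624 + 164 + 147)) = (46877 + 3108)/(-504*(-8) + 3*(-205)/935) = 49985/(4032 + 3*(1/935)*(-205)) = 49985/(4032 - 123/187) = 49985/(753861/187) = 49985*(187/753861) = 9347195/753861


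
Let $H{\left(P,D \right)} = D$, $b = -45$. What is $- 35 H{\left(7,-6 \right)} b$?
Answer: $-9450$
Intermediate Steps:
$- 35 H{\left(7,-6 \right)} b = \left(-35\right) \left(-6\right) \left(-45\right) = 210 \left(-45\right) = -9450$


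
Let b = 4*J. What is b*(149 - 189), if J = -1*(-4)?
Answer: -640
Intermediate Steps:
J = 4
b = 16 (b = 4*4 = 16)
b*(149 - 189) = 16*(149 - 189) = 16*(-40) = -640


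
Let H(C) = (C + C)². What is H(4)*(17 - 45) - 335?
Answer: -2127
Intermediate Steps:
H(C) = 4*C² (H(C) = (2*C)² = 4*C²)
H(4)*(17 - 45) - 335 = (4*4²)*(17 - 45) - 335 = (4*16)*(-28) - 335 = 64*(-28) - 335 = -1792 - 335 = -2127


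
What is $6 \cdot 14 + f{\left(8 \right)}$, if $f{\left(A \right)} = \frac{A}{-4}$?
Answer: $82$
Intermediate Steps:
$f{\left(A \right)} = - \frac{A}{4}$ ($f{\left(A \right)} = A \left(- \frac{1}{4}\right) = - \frac{A}{4}$)
$6 \cdot 14 + f{\left(8 \right)} = 6 \cdot 14 - 2 = 84 - 2 = 82$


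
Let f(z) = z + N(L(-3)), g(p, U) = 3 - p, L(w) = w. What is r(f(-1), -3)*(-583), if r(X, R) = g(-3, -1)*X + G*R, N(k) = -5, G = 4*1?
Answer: 27984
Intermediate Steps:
G = 4
f(z) = -5 + z (f(z) = z - 5 = -5 + z)
r(X, R) = 4*R + 6*X (r(X, R) = (3 - 1*(-3))*X + 4*R = (3 + 3)*X + 4*R = 6*X + 4*R = 4*R + 6*X)
r(f(-1), -3)*(-583) = (4*(-3) + 6*(-5 - 1))*(-583) = (-12 + 6*(-6))*(-583) = (-12 - 36)*(-583) = -48*(-583) = 27984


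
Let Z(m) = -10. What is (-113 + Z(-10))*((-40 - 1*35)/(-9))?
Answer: -1025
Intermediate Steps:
(-113 + Z(-10))*((-40 - 1*35)/(-9)) = (-113 - 10)*((-40 - 1*35)/(-9)) = -123*(-40 - 35)*(-1)/9 = -(-9225)*(-1)/9 = -123*25/3 = -1025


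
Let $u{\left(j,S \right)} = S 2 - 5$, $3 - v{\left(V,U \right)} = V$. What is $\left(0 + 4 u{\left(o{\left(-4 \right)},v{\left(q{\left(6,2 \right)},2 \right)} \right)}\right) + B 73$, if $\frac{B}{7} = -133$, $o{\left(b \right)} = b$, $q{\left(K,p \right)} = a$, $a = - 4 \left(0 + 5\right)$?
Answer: $-67799$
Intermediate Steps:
$a = -20$ ($a = \left(-4\right) 5 = -20$)
$q{\left(K,p \right)} = -20$
$v{\left(V,U \right)} = 3 - V$
$B = -931$ ($B = 7 \left(-133\right) = -931$)
$u{\left(j,S \right)} = -5 + 2 S$ ($u{\left(j,S \right)} = 2 S - 5 = -5 + 2 S$)
$\left(0 + 4 u{\left(o{\left(-4 \right)},v{\left(q{\left(6,2 \right)},2 \right)} \right)}\right) + B 73 = \left(0 + 4 \left(-5 + 2 \left(3 - -20\right)\right)\right) - 67963 = \left(0 + 4 \left(-5 + 2 \left(3 + 20\right)\right)\right) - 67963 = \left(0 + 4 \left(-5 + 2 \cdot 23\right)\right) - 67963 = \left(0 + 4 \left(-5 + 46\right)\right) - 67963 = \left(0 + 4 \cdot 41\right) - 67963 = \left(0 + 164\right) - 67963 = 164 - 67963 = -67799$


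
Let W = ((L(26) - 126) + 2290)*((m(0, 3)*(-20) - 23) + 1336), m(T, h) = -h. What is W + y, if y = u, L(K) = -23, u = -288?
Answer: 2939305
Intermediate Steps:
y = -288
W = 2939593 (W = ((-23 - 126) + 2290)*((-1*3*(-20) - 23) + 1336) = (-149 + 2290)*((-3*(-20) - 23) + 1336) = 2141*((60 - 23) + 1336) = 2141*(37 + 1336) = 2141*1373 = 2939593)
W + y = 2939593 - 288 = 2939305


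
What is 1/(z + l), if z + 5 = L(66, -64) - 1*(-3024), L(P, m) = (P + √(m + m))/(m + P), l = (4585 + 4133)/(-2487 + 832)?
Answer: 4172538005/12712650246882 - 2739025*I*√2/6356325123441 ≈ 0.00032822 - 6.094e-7*I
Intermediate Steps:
l = -8718/1655 (l = 8718/(-1655) = 8718*(-1/1655) = -8718/1655 ≈ -5.2677)
L(P, m) = (P + √2*√m)/(P + m) (L(P, m) = (P + √(2*m))/(P + m) = (P + √2*√m)/(P + m))
z = 3052 + 4*I*√2 (z = -5 + ((66 + √2*√(-64))/(66 - 64) - 1*(-3024)) = -5 + ((66 + √2*(8*I))/2 + 3024) = -5 + ((66 + 8*I*√2)/2 + 3024) = -5 + ((33 + 4*I*√2) + 3024) = -5 + (3057 + 4*I*√2) = 3052 + 4*I*√2 ≈ 3052.0 + 5.6569*I)
1/(z + l) = 1/((3052 + 4*I*√2) - 8718/1655) = 1/(5042342/1655 + 4*I*√2)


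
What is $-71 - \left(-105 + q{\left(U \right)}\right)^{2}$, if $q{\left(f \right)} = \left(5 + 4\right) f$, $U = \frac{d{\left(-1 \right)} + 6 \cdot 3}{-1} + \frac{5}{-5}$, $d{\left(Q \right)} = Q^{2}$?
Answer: $-81296$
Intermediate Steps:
$U = -20$ ($U = \frac{\left(-1\right)^{2} + 6 \cdot 3}{-1} + \frac{5}{-5} = \left(1 + 18\right) \left(-1\right) + 5 \left(- \frac{1}{5}\right) = 19 \left(-1\right) - 1 = -19 - 1 = -20$)
$q{\left(f \right)} = 9 f$
$-71 - \left(-105 + q{\left(U \right)}\right)^{2} = -71 - \left(-105 + 9 \left(-20\right)\right)^{2} = -71 - \left(-105 - 180\right)^{2} = -71 - \left(-285\right)^{2} = -71 - 81225 = -81296$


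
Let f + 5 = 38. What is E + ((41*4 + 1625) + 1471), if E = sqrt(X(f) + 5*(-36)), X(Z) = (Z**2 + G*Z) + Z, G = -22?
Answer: 3260 + 6*sqrt(6) ≈ 3274.7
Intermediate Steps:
f = 33 (f = -5 + 38 = 33)
X(Z) = Z**2 - 21*Z (X(Z) = (Z**2 - 22*Z) + Z = Z**2 - 21*Z)
E = 6*sqrt(6) (E = sqrt(33*(-21 + 33) + 5*(-36)) = sqrt(33*12 - 180) = sqrt(396 - 180) = sqrt(216) = 6*sqrt(6) ≈ 14.697)
E + ((41*4 + 1625) + 1471) = 6*sqrt(6) + ((41*4 + 1625) + 1471) = 6*sqrt(6) + ((164 + 1625) + 1471) = 6*sqrt(6) + (1789 + 1471) = 6*sqrt(6) + 3260 = 3260 + 6*sqrt(6)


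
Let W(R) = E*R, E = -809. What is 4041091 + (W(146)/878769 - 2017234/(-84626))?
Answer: 7908536488277222/1957018563 ≈ 4.0411e+6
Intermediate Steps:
W(R) = -809*R
4041091 + (W(146)/878769 - 2017234/(-84626)) = 4041091 + (-809*146/878769 - 2017234/(-84626)) = 4041091 + (-118114*1/878769 - 2017234*(-1/84626)) = 4041091 + (-118114/878769 + 1008617/42313) = 4041091 + 46386504989/1957018563 = 7908536488277222/1957018563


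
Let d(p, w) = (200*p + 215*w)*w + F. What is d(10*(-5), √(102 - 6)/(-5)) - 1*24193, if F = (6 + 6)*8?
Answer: -116357/5 + 8000*√6 ≈ -3675.5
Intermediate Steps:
F = 96 (F = 12*8 = 96)
d(p, w) = 96 + w*(200*p + 215*w) (d(p, w) = (200*p + 215*w)*w + 96 = w*(200*p + 215*w) + 96 = 96 + w*(200*p + 215*w))
d(10*(-5), √(102 - 6)/(-5)) - 1*24193 = (96 + 215*(√(102 - 6)/(-5))² + 200*(10*(-5))*(√(102 - 6)/(-5))) - 1*24193 = (96 + 215*(√96*(-⅕))² + 200*(-50)*(√96*(-⅕))) - 24193 = (96 + 215*((4*√6)*(-⅕))² + 200*(-50)*((4*√6)*(-⅕))) - 24193 = (96 + 215*(-4*√6/5)² + 200*(-50)*(-4*√6/5)) - 24193 = (96 + 215*(96/25) + 8000*√6) - 24193 = (96 + 4128/5 + 8000*√6) - 24193 = (4608/5 + 8000*√6) - 24193 = -116357/5 + 8000*√6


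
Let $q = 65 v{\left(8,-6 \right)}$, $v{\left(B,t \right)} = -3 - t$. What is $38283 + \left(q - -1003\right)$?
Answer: $39481$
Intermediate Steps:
$q = 195$ ($q = 65 \left(-3 - -6\right) = 65 \left(-3 + 6\right) = 65 \cdot 3 = 195$)
$38283 + \left(q - -1003\right) = 38283 + \left(195 - -1003\right) = 38283 + \left(195 + 1003\right) = 38283 + 1198 = 39481$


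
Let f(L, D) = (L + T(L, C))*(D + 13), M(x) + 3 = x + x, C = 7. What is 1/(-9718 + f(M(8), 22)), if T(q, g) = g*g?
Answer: -1/7548 ≈ -0.00013249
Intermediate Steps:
T(q, g) = g²
M(x) = -3 + 2*x (M(x) = -3 + (x + x) = -3 + 2*x)
f(L, D) = (13 + D)*(49 + L) (f(L, D) = (L + 7²)*(D + 13) = (L + 49)*(13 + D) = (49 + L)*(13 + D) = (13 + D)*(49 + L))
1/(-9718 + f(M(8), 22)) = 1/(-9718 + (637 + 13*(-3 + 2*8) + 49*22 + 22*(-3 + 2*8))) = 1/(-9718 + (637 + 13*(-3 + 16) + 1078 + 22*(-3 + 16))) = 1/(-9718 + (637 + 13*13 + 1078 + 22*13)) = 1/(-9718 + (637 + 169 + 1078 + 286)) = 1/(-9718 + 2170) = 1/(-7548) = -1/7548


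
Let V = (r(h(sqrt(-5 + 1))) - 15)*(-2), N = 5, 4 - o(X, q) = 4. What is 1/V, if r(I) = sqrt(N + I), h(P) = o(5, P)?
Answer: 3/88 + sqrt(5)/440 ≈ 0.039173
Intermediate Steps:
o(X, q) = 0 (o(X, q) = 4 - 1*4 = 4 - 4 = 0)
h(P) = 0
r(I) = sqrt(5 + I)
V = 30 - 2*sqrt(5) (V = (sqrt(5 + 0) - 15)*(-2) = (sqrt(5) - 15)*(-2) = (-15 + sqrt(5))*(-2) = 30 - 2*sqrt(5) ≈ 25.528)
1/V = 1/(30 - 2*sqrt(5))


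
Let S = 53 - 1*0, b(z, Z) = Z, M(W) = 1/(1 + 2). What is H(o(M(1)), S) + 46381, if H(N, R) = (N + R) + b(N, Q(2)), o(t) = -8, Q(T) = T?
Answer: 46428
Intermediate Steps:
M(W) = ⅓ (M(W) = 1/3 = ⅓)
S = 53 (S = 53 + 0 = 53)
H(N, R) = 2 + N + R (H(N, R) = (N + R) + 2 = 2 + N + R)
H(o(M(1)), S) + 46381 = (2 - 8 + 53) + 46381 = 47 + 46381 = 46428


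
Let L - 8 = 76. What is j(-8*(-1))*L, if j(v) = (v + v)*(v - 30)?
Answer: -29568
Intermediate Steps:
L = 84 (L = 8 + 76 = 84)
j(v) = 2*v*(-30 + v) (j(v) = (2*v)*(-30 + v) = 2*v*(-30 + v))
j(-8*(-1))*L = (2*(-8*(-1))*(-30 - 8*(-1)))*84 = (2*8*(-30 + 8))*84 = (2*8*(-22))*84 = -352*84 = -29568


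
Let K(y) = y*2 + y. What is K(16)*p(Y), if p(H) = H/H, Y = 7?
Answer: 48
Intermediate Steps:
K(y) = 3*y (K(y) = 2*y + y = 3*y)
p(H) = 1
K(16)*p(Y) = (3*16)*1 = 48*1 = 48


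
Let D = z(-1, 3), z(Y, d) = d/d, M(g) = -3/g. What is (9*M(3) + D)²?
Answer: 64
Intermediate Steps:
z(Y, d) = 1
D = 1
(9*M(3) + D)² = (9*(-3/3) + 1)² = (9*(-3*⅓) + 1)² = (9*(-1) + 1)² = (-9 + 1)² = (-8)² = 64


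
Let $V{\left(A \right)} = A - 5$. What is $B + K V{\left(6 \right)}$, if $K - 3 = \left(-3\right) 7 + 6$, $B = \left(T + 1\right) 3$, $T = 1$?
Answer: $-6$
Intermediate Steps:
$B = 6$ ($B = \left(1 + 1\right) 3 = 2 \cdot 3 = 6$)
$V{\left(A \right)} = -5 + A$
$K = -12$ ($K = 3 + \left(\left(-3\right) 7 + 6\right) = 3 + \left(-21 + 6\right) = 3 - 15 = -12$)
$B + K V{\left(6 \right)} = 6 - 12 \left(-5 + 6\right) = 6 - 12 = -6$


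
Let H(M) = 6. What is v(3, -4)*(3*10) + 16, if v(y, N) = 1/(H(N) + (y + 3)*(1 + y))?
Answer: 17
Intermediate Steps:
v(y, N) = 1/(6 + (1 + y)*(3 + y)) (v(y, N) = 1/(6 + (y + 3)*(1 + y)) = 1/(6 + (3 + y)*(1 + y)) = 1/(6 + (1 + y)*(3 + y)))
v(3, -4)*(3*10) + 16 = (3*10)/(9 + 3² + 4*3) + 16 = 30/(9 + 9 + 12) + 16 = 30/30 + 16 = (1/30)*30 + 16 = 1 + 16 = 17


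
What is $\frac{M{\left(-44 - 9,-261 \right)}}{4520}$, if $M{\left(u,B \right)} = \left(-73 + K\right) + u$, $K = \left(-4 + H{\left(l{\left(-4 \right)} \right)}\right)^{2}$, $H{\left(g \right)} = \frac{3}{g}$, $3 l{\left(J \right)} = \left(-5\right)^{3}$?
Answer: $- \frac{1709669}{70625000} \approx -0.024208$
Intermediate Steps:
$l{\left(J \right)} = - \frac{125}{3}$ ($l{\left(J \right)} = \frac{\left(-5\right)^{3}}{3} = \frac{1}{3} \left(-125\right) = - \frac{125}{3}$)
$K = \frac{259081}{15625}$ ($K = \left(-4 + \frac{3}{- \frac{125}{3}}\right)^{2} = \left(-4 + 3 \left(- \frac{3}{125}\right)\right)^{2} = \left(-4 - \frac{9}{125}\right)^{2} = \left(- \frac{509}{125}\right)^{2} = \frac{259081}{15625} \approx 16.581$)
$M{\left(u,B \right)} = - \frac{881544}{15625} + u$ ($M{\left(u,B \right)} = \left(-73 + \frac{259081}{15625}\right) + u = - \frac{881544}{15625} + u$)
$\frac{M{\left(-44 - 9,-261 \right)}}{4520} = \frac{- \frac{881544}{15625} - 53}{4520} = \left(- \frac{881544}{15625} - 53\right) \frac{1}{4520} = \left(- \frac{1709669}{15625}\right) \frac{1}{4520} = - \frac{1709669}{70625000}$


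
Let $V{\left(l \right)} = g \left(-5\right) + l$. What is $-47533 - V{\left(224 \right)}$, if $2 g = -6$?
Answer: $-47772$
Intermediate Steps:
$g = -3$ ($g = \frac{1}{2} \left(-6\right) = -3$)
$V{\left(l \right)} = 15 + l$ ($V{\left(l \right)} = \left(-3\right) \left(-5\right) + l = 15 + l$)
$-47533 - V{\left(224 \right)} = -47533 - \left(15 + 224\right) = -47533 - 239 = -47772$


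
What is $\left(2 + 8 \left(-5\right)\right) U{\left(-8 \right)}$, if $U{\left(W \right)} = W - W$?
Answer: $0$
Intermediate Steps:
$U{\left(W \right)} = 0$
$\left(2 + 8 \left(-5\right)\right) U{\left(-8 \right)} = \left(2 + 8 \left(-5\right)\right) 0 = \left(2 - 40\right) 0 = \left(-38\right) 0 = 0$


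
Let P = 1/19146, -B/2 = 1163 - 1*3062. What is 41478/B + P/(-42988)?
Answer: 632192504199/57887726776 ≈ 10.921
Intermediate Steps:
B = 3798 (B = -2*(1163 - 1*3062) = -2*(1163 - 3062) = -2*(-1899) = 3798)
P = 1/19146 ≈ 5.2230e-5
41478/B + P/(-42988) = 41478/3798 + (1/19146)/(-42988) = 41478*(1/3798) + (1/19146)*(-1/42988) = 6913/633 - 1/823048248 = 632192504199/57887726776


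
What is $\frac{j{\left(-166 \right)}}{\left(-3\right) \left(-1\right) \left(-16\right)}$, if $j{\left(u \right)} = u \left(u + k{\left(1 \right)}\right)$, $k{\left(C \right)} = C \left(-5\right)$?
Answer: $- \frac{4731}{8} \approx -591.38$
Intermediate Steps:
$k{\left(C \right)} = - 5 C$
$j{\left(u \right)} = u \left(-5 + u\right)$ ($j{\left(u \right)} = u \left(u - 5\right) = u \left(-5 + u\right)$)
$\frac{j{\left(-166 \right)}}{\left(-3\right) \left(-1\right) \left(-16\right)} = \frac{\left(-166\right) \left(-5 - 166\right)}{\left(-3\right) \left(-1\right) \left(-16\right)} = \frac{\left(-166\right) \left(-171\right)}{3 \left(-16\right)} = \frac{28386}{-48} = 28386 \left(- \frac{1}{48}\right) = - \frac{4731}{8}$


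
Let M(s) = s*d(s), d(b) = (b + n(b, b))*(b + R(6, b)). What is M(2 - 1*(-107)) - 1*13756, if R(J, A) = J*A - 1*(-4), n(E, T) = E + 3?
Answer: 18462507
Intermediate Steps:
n(E, T) = 3 + E
R(J, A) = 4 + A*J (R(J, A) = A*J + 4 = 4 + A*J)
d(b) = (3 + 2*b)*(4 + 7*b) (d(b) = (b + (3 + b))*(b + (4 + b*6)) = (3 + 2*b)*(b + (4 + 6*b)) = (3 + 2*b)*(4 + 7*b))
M(s) = s*(12 + 14*s**2 + 29*s)
M(2 - 1*(-107)) - 1*13756 = (2 - 1*(-107))*(12 + 14*(2 - 1*(-107))**2 + 29*(2 - 1*(-107))) - 1*13756 = (2 + 107)*(12 + 14*(2 + 107)**2 + 29*(2 + 107)) - 13756 = 109*(12 + 14*109**2 + 29*109) - 13756 = 109*(12 + 14*11881 + 3161) - 13756 = 109*(12 + 166334 + 3161) - 13756 = 109*169507 - 13756 = 18476263 - 13756 = 18462507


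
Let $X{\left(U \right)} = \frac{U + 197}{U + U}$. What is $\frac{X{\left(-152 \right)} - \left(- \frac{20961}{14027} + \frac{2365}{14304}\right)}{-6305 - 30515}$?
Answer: $- \frac{4502087281}{140365275872640} \approx -3.2074 \cdot 10^{-5}$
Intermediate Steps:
$X{\left(U \right)} = \frac{197 + U}{2 U}$
$\frac{X{\left(-152 \right)} - \left(- \frac{20961}{14027} + \frac{2365}{14304}\right)}{-6305 - 30515} = \frac{\frac{197 - 152}{2 \left(-152\right)} - \left(- \frac{20961}{14027} + \frac{2365}{14304}\right)}{-6305 - 30515} = \frac{\frac{1}{2} \left(- \frac{1}{152}\right) 45 - - \frac{266652289}{200642208}}{-36820} = \left(- \frac{45}{304} + \left(- \frac{2365}{14304} + \frac{20961}{14027}\right)\right) \left(- \frac{1}{36820}\right) = \left(- \frac{45}{304} + \frac{266652289}{200642208}\right) \left(- \frac{1}{36820}\right) = \frac{4502087281}{3812201952} \left(- \frac{1}{36820}\right) = - \frac{4502087281}{140365275872640}$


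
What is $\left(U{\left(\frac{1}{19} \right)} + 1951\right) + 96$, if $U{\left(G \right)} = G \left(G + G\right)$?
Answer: $\frac{738969}{361} \approx 2047.0$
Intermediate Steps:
$U{\left(G \right)} = 2 G^{2}$ ($U{\left(G \right)} = G 2 G = 2 G^{2}$)
$\left(U{\left(\frac{1}{19} \right)} + 1951\right) + 96 = \left(2 \left(\frac{1}{19}\right)^{2} + 1951\right) + 96 = \left(\frac{2}{361} + 1951\right) + 96 = \frac{704313}{361} + 96 = \frac{738969}{361}$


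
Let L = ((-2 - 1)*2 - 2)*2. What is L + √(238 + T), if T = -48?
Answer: -16 + √190 ≈ -2.2160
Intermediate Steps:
L = -16 (L = (-3*2 - 2)*2 = (-6 - 2)*2 = -8*2 = -16)
L + √(238 + T) = -16 + √(238 - 48) = -16 + √190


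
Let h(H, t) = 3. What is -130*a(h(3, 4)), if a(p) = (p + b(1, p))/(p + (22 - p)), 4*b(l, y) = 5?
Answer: -1105/44 ≈ -25.114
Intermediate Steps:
b(l, y) = 5/4 (b(l, y) = (¼)*5 = 5/4)
a(p) = 5/88 + p/22 (a(p) = (p + 5/4)/(p + (22 - p)) = (5/4 + p)/22 = (5/4 + p)*(1/22) = 5/88 + p/22)
-130*a(h(3, 4)) = -130*(5/88 + (1/22)*3) = -130*(5/88 + 3/22) = -130*17/88 = -1105/44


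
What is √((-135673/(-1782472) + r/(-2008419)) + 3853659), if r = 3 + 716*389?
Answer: √12347168059276705064251471291410/1789975315884 ≈ 1963.1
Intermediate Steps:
r = 278527 (r = 3 + 278524 = 278527)
√((-135673/(-1782472) + r/(-2008419)) + 3853659) = √((-135673/(-1782472) + 278527/(-2008419)) + 3853659) = √((-135673*(-1/1782472) + 278527*(-1/2008419)) + 3853659) = √((135673/1782472 - 278527/2008419) + 3853659) = √(-223978347757/3579950631768 + 3853659) = √(13795908747690091355/3579950631768) = √12347168059276705064251471291410/1789975315884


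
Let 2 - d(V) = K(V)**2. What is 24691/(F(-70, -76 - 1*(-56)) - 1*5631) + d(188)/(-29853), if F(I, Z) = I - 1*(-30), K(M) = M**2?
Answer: 66200622913/1582209 ≈ 41841.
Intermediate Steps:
F(I, Z) = 30 + I (F(I, Z) = I + 30 = 30 + I)
d(V) = 2 - V**4 (d(V) = 2 - (V**2)**2 = 2 - V**4)
24691/(F(-70, -76 - 1*(-56)) - 1*5631) + d(188)/(-29853) = 24691/((30 - 70) - 1*5631) + (2 - 1*188**4)/(-29853) = 24691/(-40 - 5631) + (2 - 1*1249198336)*(-1/29853) = 24691/(-5671) + (2 - 1249198336)*(-1/29853) = 24691*(-1/5671) - 1249198334*(-1/29853) = -24691/5671 + 1249198334/29853 = 66200622913/1582209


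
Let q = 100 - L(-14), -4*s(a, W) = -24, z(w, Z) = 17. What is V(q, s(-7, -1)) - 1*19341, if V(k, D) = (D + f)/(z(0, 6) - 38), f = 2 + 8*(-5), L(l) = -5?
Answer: -406129/21 ≈ -19339.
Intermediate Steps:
s(a, W) = 6 (s(a, W) = -¼*(-24) = 6)
f = -38 (f = 2 - 40 = -38)
q = 105 (q = 100 - 1*(-5) = 100 + 5 = 105)
V(k, D) = 38/21 - D/21 (V(k, D) = (D - 38)/(17 - 38) = (-38 + D)/(-21) = (-38 + D)*(-1/21) = 38/21 - D/21)
V(q, s(-7, -1)) - 1*19341 = (38/21 - 1/21*6) - 1*19341 = (38/21 - 2/7) - 19341 = 32/21 - 19341 = -406129/21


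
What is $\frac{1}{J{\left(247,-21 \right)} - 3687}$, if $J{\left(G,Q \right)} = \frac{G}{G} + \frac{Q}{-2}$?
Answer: $- \frac{2}{7351} \approx -0.00027207$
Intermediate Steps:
$J{\left(G,Q \right)} = 1 - \frac{Q}{2}$ ($J{\left(G,Q \right)} = 1 + Q \left(- \frac{1}{2}\right) = 1 - \frac{Q}{2}$)
$\frac{1}{J{\left(247,-21 \right)} - 3687} = \frac{1}{\left(1 - - \frac{21}{2}\right) - 3687} = \frac{1}{\left(1 + \frac{21}{2}\right) - 3687} = \frac{1}{\frac{23}{2} - 3687} = \frac{1}{- \frac{7351}{2}} = - \frac{2}{7351}$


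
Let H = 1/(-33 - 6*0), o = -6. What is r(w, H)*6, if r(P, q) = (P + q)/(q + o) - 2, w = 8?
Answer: -3966/199 ≈ -19.930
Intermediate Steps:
H = -1/33 (H = 1/(-33 + 0) = 1/(-33) = -1/33 ≈ -0.030303)
r(P, q) = -2 + (P + q)/(-6 + q) (r(P, q) = (P + q)/(q - 6) - 2 = (P + q)/(-6 + q) - 2 = -2 + (P + q)/(-6 + q))
r(w, H)*6 = ((12 + 8 - 1*(-1/33))/(-6 - 1/33))*6 = ((12 + 8 + 1/33)/(-199/33))*6 = -33/199*661/33*6 = -661/199*6 = -3966/199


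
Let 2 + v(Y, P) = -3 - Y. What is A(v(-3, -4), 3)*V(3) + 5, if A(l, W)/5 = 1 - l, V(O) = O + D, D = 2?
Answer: 80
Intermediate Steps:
v(Y, P) = -5 - Y (v(Y, P) = -2 + (-3 - Y) = -5 - Y)
V(O) = 2 + O (V(O) = O + 2 = 2 + O)
A(l, W) = 5 - 5*l (A(l, W) = 5*(1 - l) = 5 - 5*l)
A(v(-3, -4), 3)*V(3) + 5 = (5 - 5*(-5 - 1*(-3)))*(2 + 3) + 5 = (5 - 5*(-5 + 3))*5 + 5 = (5 - 5*(-2))*5 + 5 = (5 + 10)*5 + 5 = 15*5 + 5 = 75 + 5 = 80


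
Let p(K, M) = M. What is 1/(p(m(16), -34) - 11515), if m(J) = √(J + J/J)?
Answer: -1/11549 ≈ -8.6588e-5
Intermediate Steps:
m(J) = √(1 + J) (m(J) = √(J + 1) = √(1 + J))
1/(p(m(16), -34) - 11515) = 1/(-34 - 11515) = 1/(-11549) = -1/11549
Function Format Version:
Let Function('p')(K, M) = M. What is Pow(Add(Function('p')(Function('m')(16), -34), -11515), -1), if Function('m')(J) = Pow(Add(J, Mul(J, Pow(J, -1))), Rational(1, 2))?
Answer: Rational(-1, 11549) ≈ -8.6588e-5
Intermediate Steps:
Function('m')(J) = Pow(Add(1, J), Rational(1, 2)) (Function('m')(J) = Pow(Add(J, 1), Rational(1, 2)) = Pow(Add(1, J), Rational(1, 2)))
Pow(Add(Function('p')(Function('m')(16), -34), -11515), -1) = Pow(Add(-34, -11515), -1) = Pow(-11549, -1) = Rational(-1, 11549)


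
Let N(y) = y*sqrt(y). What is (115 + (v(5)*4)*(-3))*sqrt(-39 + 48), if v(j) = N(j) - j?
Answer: 525 - 180*sqrt(5) ≈ 122.51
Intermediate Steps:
N(y) = y**(3/2)
v(j) = j**(3/2) - j
(115 + (v(5)*4)*(-3))*sqrt(-39 + 48) = (115 + ((5**(3/2) - 1*5)*4)*(-3))*sqrt(-39 + 48) = (115 + ((5*sqrt(5) - 5)*4)*(-3))*sqrt(9) = (115 + ((-5 + 5*sqrt(5))*4)*(-3))*3 = (115 + (-20 + 20*sqrt(5))*(-3))*3 = (115 + (60 - 60*sqrt(5)))*3 = (175 - 60*sqrt(5))*3 = 525 - 180*sqrt(5)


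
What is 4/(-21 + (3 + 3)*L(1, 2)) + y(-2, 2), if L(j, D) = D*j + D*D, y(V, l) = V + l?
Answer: 4/15 ≈ 0.26667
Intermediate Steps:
L(j, D) = D² + D*j (L(j, D) = D*j + D² = D² + D*j)
4/(-21 + (3 + 3)*L(1, 2)) + y(-2, 2) = 4/(-21 + (3 + 3)*(2*(2 + 1))) + (-2 + 2) = 4/(-21 + 6*(2*3)) + 0 = 4/(-21 + 6*6) + 0 = 4/(-21 + 36) + 0 = 4/15 + 0 = 4/15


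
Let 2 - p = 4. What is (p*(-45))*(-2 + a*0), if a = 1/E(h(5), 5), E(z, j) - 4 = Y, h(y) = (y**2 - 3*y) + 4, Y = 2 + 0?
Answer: -180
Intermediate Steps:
Y = 2
p = -2 (p = 2 - 1*4 = 2 - 4 = -2)
h(y) = 4 + y**2 - 3*y
E(z, j) = 6 (E(z, j) = 4 + 2 = 6)
a = 1/6 ≈ 0.16667
(p*(-45))*(-2 + a*0) = (-2*(-45))*(-2 + (1/6)*0) = 90*(-2 + 0) = 90*(-2) = -180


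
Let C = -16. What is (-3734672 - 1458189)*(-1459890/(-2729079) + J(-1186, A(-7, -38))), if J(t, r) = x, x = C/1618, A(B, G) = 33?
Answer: -222950366874054/81771293 ≈ -2.7265e+6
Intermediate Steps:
x = -8/809 (x = -16/1618 = -16*1/1618 = -8/809 ≈ -0.0098888)
J(t, r) = -8/809
(-3734672 - 1458189)*(-1459890/(-2729079) + J(-1186, A(-7, -38))) = (-3734672 - 1458189)*(-1459890/(-2729079) - 8/809) = -5192861*(-1459890*(-1/2729079) - 8/809) = -5192861*(54070/101077 - 8/809) = -5192861*42934014/81771293 = -222950366874054/81771293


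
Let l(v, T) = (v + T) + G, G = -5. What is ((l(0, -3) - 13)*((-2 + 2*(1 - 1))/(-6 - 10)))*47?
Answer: -987/8 ≈ -123.38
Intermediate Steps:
l(v, T) = -5 + T + v (l(v, T) = (v + T) - 5 = (T + v) - 5 = -5 + T + v)
((l(0, -3) - 13)*((-2 + 2*(1 - 1))/(-6 - 10)))*47 = (((-5 - 3 + 0) - 13)*((-2 + 2*(1 - 1))/(-6 - 10)))*47 = ((-8 - 13)*((-2 + 2*0)/(-16)))*47 = -21*(-2 + 0)*(-1)/16*47 = -(-42)*(-1)/16*47 = -21*⅛*47 = -21/8*47 = -987/8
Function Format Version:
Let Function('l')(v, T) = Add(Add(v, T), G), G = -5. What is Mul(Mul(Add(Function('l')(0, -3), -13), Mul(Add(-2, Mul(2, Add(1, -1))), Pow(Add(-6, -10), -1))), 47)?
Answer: Rational(-987, 8) ≈ -123.38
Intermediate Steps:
Function('l')(v, T) = Add(-5, T, v) (Function('l')(v, T) = Add(Add(v, T), -5) = Add(Add(T, v), -5) = Add(-5, T, v))
Mul(Mul(Add(Function('l')(0, -3), -13), Mul(Add(-2, Mul(2, Add(1, -1))), Pow(Add(-6, -10), -1))), 47) = Mul(Mul(Add(Add(-5, -3, 0), -13), Mul(Add(-2, Mul(2, Add(1, -1))), Pow(Add(-6, -10), -1))), 47) = Mul(Mul(Add(-8, -13), Mul(Add(-2, Mul(2, 0)), Pow(-16, -1))), 47) = Mul(Mul(-21, Mul(Add(-2, 0), Rational(-1, 16))), 47) = Mul(Mul(-21, Mul(-2, Rational(-1, 16))), 47) = Mul(Mul(-21, Rational(1, 8)), 47) = Mul(Rational(-21, 8), 47) = Rational(-987, 8)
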